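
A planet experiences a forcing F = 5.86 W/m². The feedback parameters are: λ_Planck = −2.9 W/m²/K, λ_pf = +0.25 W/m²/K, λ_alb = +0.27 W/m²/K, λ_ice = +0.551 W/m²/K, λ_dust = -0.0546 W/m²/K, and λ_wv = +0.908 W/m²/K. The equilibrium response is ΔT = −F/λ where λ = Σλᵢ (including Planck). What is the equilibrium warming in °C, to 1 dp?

Net feedback parameter λ = (−2.9) + (+0.25) + (+0.27) + (+0.551) + (-0.0546) + (+0.908) = -0.9756 W/m²/K.
ΔT = −F/λ = −5.86/(-0.9756) = 6.0 °C.

6.0 °C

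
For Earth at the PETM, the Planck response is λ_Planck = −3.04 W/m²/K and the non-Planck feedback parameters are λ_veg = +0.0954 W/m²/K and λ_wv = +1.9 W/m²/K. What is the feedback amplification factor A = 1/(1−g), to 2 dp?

2.91

Convert to gains: g_veg = 0.0954/3.04 = 0.03138; g_wv = 1.9/3.04 = 0.625.
Total gain g = 0.65638.
A = 1/(1 − 0.65638) = 2.91.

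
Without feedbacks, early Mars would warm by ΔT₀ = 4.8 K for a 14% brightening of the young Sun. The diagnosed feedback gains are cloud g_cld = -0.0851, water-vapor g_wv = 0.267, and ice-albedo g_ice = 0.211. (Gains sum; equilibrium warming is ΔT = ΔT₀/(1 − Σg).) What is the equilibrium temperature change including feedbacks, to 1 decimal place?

Total gain g = -0.0851 + 0.267 + 0.211 = 0.3929.
Amplification A = 1/(1 − 0.3929) = 1.647.
ΔT = 4.8 × 1.647 = 7.9 K.

7.9 K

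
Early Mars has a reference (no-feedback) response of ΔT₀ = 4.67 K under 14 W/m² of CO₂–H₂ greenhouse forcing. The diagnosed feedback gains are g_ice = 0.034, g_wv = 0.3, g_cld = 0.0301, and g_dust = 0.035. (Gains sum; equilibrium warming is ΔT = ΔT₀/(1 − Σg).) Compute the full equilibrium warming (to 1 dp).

Total gain g = 0.034 + 0.3 + 0.0301 + 0.035 = 0.3991.
Amplification A = 1/(1 − 0.3991) = 1.664.
ΔT = 4.67 × 1.664 = 7.8 K.

7.8 K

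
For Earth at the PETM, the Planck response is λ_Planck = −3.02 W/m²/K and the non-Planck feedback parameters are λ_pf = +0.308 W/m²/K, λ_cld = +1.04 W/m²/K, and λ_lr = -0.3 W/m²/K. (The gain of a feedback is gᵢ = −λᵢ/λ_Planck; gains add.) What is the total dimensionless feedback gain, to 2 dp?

Convert to gains: g_pf = 0.308/3.02 = 0.102; g_cld = 1.04/3.02 = 0.3444; g_lr = -0.3/3.02 = -0.09934.
Total gain g = 0.34706.

0.35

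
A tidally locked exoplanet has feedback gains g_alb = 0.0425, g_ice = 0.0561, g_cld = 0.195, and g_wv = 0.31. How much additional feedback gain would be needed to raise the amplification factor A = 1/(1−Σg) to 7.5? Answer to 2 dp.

0.26

Current total gain = 0.6036.
Target gain for A = 7.5: g* = 1 − 1/7.5 = 0.8667.
Additional gain needed = 0.8667 − 0.6036 = 0.26.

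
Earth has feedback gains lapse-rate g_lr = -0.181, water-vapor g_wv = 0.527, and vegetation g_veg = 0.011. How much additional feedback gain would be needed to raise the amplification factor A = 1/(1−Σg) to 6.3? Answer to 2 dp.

0.48

Current total gain = 0.357.
Target gain for A = 6.3: g* = 1 − 1/6.3 = 0.8413.
Additional gain needed = 0.8413 − 0.357 = 0.48.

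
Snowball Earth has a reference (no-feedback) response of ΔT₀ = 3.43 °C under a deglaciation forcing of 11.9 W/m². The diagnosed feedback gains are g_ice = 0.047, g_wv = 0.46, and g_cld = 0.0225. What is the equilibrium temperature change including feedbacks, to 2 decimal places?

7.29 °C

Total gain g = 0.047 + 0.46 + 0.0225 = 0.5295.
Amplification A = 1/(1 − 0.5295) = 2.125.
ΔT = 3.43 × 2.125 = 7.29 °C.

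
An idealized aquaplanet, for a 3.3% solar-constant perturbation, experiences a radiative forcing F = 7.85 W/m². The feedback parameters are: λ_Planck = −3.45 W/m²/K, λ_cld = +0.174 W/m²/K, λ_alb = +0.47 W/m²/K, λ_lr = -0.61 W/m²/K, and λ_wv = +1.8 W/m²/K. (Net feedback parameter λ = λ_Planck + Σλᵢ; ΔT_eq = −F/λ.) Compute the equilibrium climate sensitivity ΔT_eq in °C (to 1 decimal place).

Net feedback parameter λ = (−3.45) + (+0.174) + (+0.47) + (-0.61) + (+1.8) = -1.616 W/m²/K.
ΔT = −F/λ = −7.85/(-1.616) = 4.9 °C.

4.9 °C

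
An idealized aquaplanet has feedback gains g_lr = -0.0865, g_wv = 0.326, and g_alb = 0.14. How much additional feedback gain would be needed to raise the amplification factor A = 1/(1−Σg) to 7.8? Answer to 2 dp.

0.49

Current total gain = 0.3795.
Target gain for A = 7.8: g* = 1 − 1/7.8 = 0.8718.
Additional gain needed = 0.8718 − 0.3795 = 0.49.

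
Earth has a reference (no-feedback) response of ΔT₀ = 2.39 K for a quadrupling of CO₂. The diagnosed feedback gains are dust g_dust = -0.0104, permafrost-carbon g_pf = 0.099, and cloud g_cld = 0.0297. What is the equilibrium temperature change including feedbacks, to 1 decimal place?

2.7 K

Total gain g = -0.0104 + 0.099 + 0.0297 = 0.1183.
Amplification A = 1/(1 − 0.1183) = 1.134.
ΔT = 2.39 × 1.134 = 2.7 K.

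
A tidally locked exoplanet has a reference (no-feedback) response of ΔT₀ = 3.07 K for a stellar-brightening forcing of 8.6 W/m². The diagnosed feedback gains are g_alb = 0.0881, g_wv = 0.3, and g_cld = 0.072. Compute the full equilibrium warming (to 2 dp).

Total gain g = 0.0881 + 0.3 + 0.072 = 0.4601.
Amplification A = 1/(1 − 0.4601) = 1.852.
ΔT = 3.07 × 1.852 = 5.69 K.

5.69 K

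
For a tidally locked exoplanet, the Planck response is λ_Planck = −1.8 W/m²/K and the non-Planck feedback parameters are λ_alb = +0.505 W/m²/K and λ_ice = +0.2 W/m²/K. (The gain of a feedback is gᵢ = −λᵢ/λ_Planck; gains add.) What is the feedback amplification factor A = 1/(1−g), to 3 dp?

1.644

Convert to gains: g_alb = 0.505/1.8 = 0.2806; g_ice = 0.2/1.8 = 0.1111.
Total gain g = 0.3917.
A = 1/(1 − 0.3917) = 1.644.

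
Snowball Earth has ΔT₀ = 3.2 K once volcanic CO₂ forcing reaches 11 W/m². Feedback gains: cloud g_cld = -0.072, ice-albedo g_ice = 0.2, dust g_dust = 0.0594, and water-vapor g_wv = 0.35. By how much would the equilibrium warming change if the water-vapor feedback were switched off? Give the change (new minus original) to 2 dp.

-2.98 K

Original: g = 0.5374, ΔT = 3.2/(1−0.5374) = 6.9174 K.
Without water-vapor: g' = 0.1874, ΔT' = 3.2/(1−0.1874) = 3.9380 K.
Change = 3.9380 − 6.9174 = -2.98 K.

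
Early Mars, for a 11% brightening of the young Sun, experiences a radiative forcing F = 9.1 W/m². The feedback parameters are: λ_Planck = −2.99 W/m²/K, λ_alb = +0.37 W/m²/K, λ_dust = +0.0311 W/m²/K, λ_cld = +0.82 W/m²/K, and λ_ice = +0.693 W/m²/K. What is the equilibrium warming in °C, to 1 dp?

Net feedback parameter λ = (−2.99) + (+0.37) + (+0.0311) + (+0.82) + (+0.693) = -1.0759 W/m²/K.
ΔT = −F/λ = −9.1/(-1.0759) = 8.5 °C.

8.5 °C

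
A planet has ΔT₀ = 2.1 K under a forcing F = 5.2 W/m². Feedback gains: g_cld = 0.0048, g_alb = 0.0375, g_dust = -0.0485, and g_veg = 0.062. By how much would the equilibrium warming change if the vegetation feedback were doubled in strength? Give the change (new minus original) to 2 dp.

Original: g = 0.0558, ΔT = 2.1/(1−0.0558) = 2.2241 K.
With doubled vegetation: g' = 0.1178, ΔT' = 2.1/(1−0.1178) = 2.3804 K.
Change = 2.3804 − 2.2241 = 0.16 K.

0.16 K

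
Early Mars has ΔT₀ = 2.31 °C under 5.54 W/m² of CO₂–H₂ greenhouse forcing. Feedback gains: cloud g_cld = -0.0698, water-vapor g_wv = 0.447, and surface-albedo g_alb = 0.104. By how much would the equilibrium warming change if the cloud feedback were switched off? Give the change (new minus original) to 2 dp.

Original: g = 0.4812, ΔT = 2.31/(1−0.4812) = 4.4526 °C.
Without cloud: g' = 0.551, ΔT' = 2.31/(1−0.551) = 5.1448 °C.
Change = 5.1448 − 4.4526 = 0.69 °C.

0.69 °C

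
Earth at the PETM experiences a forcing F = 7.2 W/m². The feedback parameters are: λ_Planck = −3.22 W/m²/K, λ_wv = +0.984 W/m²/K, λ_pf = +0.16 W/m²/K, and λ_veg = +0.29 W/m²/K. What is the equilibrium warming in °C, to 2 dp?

Net feedback parameter λ = (−3.22) + (+0.984) + (+0.16) + (+0.29) = -1.786 W/m²/K.
ΔT = −F/λ = −7.2/(-1.786) = 4.03 °C.

4.03 °C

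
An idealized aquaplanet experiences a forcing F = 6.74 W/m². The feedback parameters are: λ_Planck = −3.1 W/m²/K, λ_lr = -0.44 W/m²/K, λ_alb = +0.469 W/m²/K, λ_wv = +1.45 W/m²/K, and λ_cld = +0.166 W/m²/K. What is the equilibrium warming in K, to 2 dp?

Net feedback parameter λ = (−3.1) + (-0.44) + (+0.469) + (+1.45) + (+0.166) = -1.455 W/m²/K.
ΔT = −F/λ = −6.74/(-1.455) = 4.63 K.

4.63 K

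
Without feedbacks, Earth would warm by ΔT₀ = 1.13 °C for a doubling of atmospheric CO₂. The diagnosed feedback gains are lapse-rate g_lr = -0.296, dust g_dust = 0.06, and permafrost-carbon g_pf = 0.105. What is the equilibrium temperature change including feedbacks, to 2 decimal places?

1.00 °C

Total gain g = -0.296 + 0.06 + 0.105 = -0.131.
Amplification A = 1/(1 + 0.131) = 0.8842.
ΔT = 1.13 × 0.8842 = 1.00 °C.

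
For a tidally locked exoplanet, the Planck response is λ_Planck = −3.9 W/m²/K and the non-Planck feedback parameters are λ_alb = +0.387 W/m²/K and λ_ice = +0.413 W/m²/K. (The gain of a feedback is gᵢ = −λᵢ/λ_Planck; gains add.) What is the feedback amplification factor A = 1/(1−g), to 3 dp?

1.258

Convert to gains: g_alb = 0.387/3.9 = 0.09923; g_ice = 0.413/3.9 = 0.1059.
Total gain g = 0.20513.
A = 1/(1 − 0.20513) = 1.258.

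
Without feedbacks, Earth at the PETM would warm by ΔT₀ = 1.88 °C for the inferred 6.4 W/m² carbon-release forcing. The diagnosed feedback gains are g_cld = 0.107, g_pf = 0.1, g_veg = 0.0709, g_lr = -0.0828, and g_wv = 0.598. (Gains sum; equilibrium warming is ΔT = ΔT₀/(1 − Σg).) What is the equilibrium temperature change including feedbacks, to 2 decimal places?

9.09 °C

Total gain g = 0.107 + 0.1 + 0.0709 − 0.0828 + 0.598 = 0.7931.
Amplification A = 1/(1 − 0.7931) = 4.833.
ΔT = 1.88 × 4.833 = 9.09 °C.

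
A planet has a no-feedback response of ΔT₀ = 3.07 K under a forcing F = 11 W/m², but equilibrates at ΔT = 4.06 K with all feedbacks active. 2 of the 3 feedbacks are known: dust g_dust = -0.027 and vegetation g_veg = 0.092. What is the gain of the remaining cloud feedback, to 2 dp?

Amplification A = ΔT/ΔT₀ = 4.06/3.07 = 1.322.
Total gain g = 1 − 1/A = 1 − 1/1.322 = 0.2436.
Known gains sum to -0.027 + 0.092 = 0.065.
g_cld = 0.2436 − 0.065 = 0.18.

0.18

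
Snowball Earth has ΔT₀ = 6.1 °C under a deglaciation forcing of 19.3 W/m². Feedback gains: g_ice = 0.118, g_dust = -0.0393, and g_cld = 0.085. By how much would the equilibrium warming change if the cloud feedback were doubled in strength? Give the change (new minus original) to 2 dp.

Original: g = 0.1637, ΔT = 6.1/(1−0.1637) = 7.2940 °C.
With doubled cloud: g' = 0.2487, ΔT' = 6.1/(1−0.2487) = 8.1193 °C.
Change = 8.1193 − 7.2940 = 0.83 °C.

0.83 °C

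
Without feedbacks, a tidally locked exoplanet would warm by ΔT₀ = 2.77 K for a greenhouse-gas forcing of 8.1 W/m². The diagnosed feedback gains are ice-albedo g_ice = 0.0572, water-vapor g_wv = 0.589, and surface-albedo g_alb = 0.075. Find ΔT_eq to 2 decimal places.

9.94 K

Total gain g = 0.0572 + 0.589 + 0.075 = 0.7212.
Amplification A = 1/(1 − 0.7212) = 3.587.
ΔT = 2.77 × 3.587 = 9.94 K.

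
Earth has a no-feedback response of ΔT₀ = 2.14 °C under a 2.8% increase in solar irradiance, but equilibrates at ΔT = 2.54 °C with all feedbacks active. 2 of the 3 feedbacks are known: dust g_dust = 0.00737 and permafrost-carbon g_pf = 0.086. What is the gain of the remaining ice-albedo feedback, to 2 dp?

0.06

Amplification A = ΔT/ΔT₀ = 2.54/2.14 = 1.187.
Total gain g = 1 − 1/A = 1 − 1/1.187 = 0.1575.
Known gains sum to 0.00737 + 0.086 = 0.09337.
g_ice = 0.1575 − 0.09337 = 0.06.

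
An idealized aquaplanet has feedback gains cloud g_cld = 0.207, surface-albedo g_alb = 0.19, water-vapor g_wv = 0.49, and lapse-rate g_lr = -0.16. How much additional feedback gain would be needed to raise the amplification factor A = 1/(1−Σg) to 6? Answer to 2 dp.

0.11

Current total gain = 0.727.
Target gain for A = 6: g* = 1 − 1/6 = 0.8333.
Additional gain needed = 0.8333 − 0.727 = 0.11.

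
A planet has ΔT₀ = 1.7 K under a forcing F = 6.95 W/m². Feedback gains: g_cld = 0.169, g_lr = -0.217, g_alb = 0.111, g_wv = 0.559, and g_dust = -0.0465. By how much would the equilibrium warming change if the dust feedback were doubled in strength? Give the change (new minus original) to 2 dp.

Original: g = 0.5755, ΔT = 1.7/(1−0.5755) = 4.0047 K.
With doubled dust: g' = 0.529, ΔT' = 1.7/(1−0.529) = 3.6093 K.
Change = 3.6093 − 4.0047 = -0.40 K.

-0.40 K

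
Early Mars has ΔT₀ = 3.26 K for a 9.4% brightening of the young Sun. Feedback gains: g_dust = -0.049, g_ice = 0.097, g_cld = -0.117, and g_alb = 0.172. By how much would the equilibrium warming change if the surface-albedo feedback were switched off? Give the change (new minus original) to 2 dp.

-0.58 K

Original: g = 0.103, ΔT = 3.26/(1−0.103) = 3.6343 K.
Without surface-albedo: g' = -0.069, ΔT' = 3.26/(1+0.069) = 3.0496 K.
Change = 3.0496 − 3.6343 = -0.58 K.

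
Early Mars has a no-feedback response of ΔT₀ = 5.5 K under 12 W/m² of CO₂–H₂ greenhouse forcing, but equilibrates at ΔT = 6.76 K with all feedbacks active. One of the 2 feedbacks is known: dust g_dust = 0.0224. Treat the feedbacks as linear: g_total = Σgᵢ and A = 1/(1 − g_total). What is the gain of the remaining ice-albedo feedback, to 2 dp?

Amplification A = ΔT/ΔT₀ = 6.76/5.5 = 1.229.
Total gain g = 1 − 1/A = 1 − 1/1.229 = 0.1863.
The known gain is 0.0224.
g_ice = 0.1863 − 0.0224 = 0.16.

0.16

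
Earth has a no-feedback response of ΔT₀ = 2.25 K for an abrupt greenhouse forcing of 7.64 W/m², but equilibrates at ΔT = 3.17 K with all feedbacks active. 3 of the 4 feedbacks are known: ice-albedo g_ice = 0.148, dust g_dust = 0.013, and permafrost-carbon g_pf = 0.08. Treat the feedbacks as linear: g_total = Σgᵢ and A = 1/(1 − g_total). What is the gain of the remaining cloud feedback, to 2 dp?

0.05

Amplification A = ΔT/ΔT₀ = 3.17/2.25 = 1.409.
Total gain g = 1 − 1/A = 1 − 1/1.409 = 0.2903.
Known gains sum to 0.148 + 0.013 + 0.08 = 0.241.
g_cld = 0.2903 − 0.241 = 0.05.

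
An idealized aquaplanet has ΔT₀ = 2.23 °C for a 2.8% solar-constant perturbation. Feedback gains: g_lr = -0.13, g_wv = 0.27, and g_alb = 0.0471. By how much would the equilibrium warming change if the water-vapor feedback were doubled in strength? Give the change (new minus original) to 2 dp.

Original: g = 0.1871, ΔT = 2.23/(1−0.1871) = 2.7433 °C.
With doubled water-vapor: g' = 0.4571, ΔT' = 2.23/(1−0.4571) = 4.1076 °C.
Change = 4.1076 − 2.7433 = 1.36 °C.

1.36 °C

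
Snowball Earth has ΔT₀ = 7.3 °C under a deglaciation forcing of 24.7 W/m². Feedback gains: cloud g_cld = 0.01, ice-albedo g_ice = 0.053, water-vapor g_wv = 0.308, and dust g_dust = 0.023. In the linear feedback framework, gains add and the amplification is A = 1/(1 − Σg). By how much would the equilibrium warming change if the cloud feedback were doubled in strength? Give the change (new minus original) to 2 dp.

0.20 °C

Original: g = 0.394, ΔT = 7.3/(1−0.394) = 12.0462 °C.
With doubled cloud: g' = 0.404, ΔT' = 7.3/(1−0.404) = 12.2483 °C.
Change = 12.2483 − 12.0462 = 0.20 °C.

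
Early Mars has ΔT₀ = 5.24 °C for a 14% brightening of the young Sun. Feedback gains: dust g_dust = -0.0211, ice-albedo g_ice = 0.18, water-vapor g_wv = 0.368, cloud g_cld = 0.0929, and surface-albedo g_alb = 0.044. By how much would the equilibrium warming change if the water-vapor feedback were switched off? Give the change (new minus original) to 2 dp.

Original: g = 0.6638, ΔT = 5.24/(1−0.6638) = 15.5860 °C.
Without water-vapor: g' = 0.2958, ΔT' = 5.24/(1−0.2958) = 7.4411 °C.
Change = 7.4411 − 15.5860 = -8.14 °C.

-8.14 °C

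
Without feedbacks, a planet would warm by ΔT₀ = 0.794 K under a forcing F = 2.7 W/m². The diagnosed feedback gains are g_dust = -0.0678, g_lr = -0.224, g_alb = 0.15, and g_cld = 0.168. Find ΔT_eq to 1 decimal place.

0.8 K

Total gain g = -0.0678 − 0.224 + 0.15 + 0.168 = 0.0262.
Amplification A = 1/(1 − 0.0262) = 1.027.
ΔT = 0.794 × 1.027 = 0.8 K.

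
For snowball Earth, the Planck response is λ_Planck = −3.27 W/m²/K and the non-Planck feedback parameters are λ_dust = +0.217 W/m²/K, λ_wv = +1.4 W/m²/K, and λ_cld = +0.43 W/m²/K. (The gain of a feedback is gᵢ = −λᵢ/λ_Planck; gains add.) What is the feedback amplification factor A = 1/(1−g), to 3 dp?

2.674

Convert to gains: g_dust = 0.217/3.27 = 0.06636; g_wv = 1.4/3.27 = 0.4281; g_cld = 0.43/3.27 = 0.1315.
Total gain g = 0.62596.
A = 1/(1 − 0.62596) = 2.674.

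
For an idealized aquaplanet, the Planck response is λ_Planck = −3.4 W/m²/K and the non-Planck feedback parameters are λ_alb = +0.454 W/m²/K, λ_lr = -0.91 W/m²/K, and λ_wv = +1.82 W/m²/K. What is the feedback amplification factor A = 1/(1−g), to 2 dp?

Convert to gains: g_alb = 0.454/3.4 = 0.1335; g_lr = -0.91/3.4 = -0.2676; g_wv = 1.82/3.4 = 0.5353.
Total gain g = 0.4012.
A = 1/(1 − 0.4012) = 1.67.

1.67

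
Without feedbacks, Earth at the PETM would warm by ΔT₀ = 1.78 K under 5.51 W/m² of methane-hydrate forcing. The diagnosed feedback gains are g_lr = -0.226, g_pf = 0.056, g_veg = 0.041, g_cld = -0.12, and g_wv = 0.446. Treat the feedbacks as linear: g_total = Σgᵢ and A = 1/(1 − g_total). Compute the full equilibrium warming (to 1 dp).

Total gain g = -0.226 + 0.056 + 0.041 − 0.12 + 0.446 = 0.197.
Amplification A = 1/(1 − 0.197) = 1.245.
ΔT = 1.78 × 1.245 = 2.2 K.

2.2 K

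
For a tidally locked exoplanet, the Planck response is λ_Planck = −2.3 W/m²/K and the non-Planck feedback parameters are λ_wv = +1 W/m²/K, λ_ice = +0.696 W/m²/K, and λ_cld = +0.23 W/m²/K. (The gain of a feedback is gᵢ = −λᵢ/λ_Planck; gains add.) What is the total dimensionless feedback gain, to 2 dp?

Convert to gains: g_wv = 1/2.3 = 0.4348; g_ice = 0.696/2.3 = 0.3026; g_cld = 0.23/2.3 = 0.1.
Total gain g = 0.8374.

0.84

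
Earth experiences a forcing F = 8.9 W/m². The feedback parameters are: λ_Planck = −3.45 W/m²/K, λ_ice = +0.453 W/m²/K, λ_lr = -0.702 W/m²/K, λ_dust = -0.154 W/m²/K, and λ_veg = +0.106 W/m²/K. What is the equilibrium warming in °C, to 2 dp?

Net feedback parameter λ = (−3.45) + (+0.453) + (-0.702) + (-0.154) + (+0.106) = -3.747 W/m²/K.
ΔT = −F/λ = −8.9/(-3.747) = 2.38 °C.

2.38 °C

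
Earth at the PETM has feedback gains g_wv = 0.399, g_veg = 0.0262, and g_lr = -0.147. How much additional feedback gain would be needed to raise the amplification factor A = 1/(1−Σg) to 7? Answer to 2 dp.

Current total gain = 0.2782.
Target gain for A = 7: g* = 1 − 1/7 = 0.8571.
Additional gain needed = 0.8571 − 0.2782 = 0.58.

0.58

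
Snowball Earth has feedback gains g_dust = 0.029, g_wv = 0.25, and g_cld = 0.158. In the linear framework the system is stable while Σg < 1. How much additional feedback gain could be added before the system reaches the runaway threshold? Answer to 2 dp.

0.56

Current total gain = 0.029 + 0.25 + 0.158 = 0.437.
Margin to runaway = 1 − 0.437 = 0.56.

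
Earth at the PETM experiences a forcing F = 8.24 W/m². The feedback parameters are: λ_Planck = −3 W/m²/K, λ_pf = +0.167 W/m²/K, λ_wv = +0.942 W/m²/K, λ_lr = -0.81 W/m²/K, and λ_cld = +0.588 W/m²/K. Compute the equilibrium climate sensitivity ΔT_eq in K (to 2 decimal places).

Net feedback parameter λ = (−3) + (+0.167) + (+0.942) + (-0.81) + (+0.588) = -2.113 W/m²/K.
ΔT = −F/λ = −8.24/(-2.113) = 3.90 K.

3.90 K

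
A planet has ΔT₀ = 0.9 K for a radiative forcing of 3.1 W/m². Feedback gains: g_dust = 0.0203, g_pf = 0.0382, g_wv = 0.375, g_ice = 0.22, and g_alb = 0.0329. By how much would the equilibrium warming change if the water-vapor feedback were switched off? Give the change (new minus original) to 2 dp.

-1.56 K

Original: g = 0.6864, ΔT = 0.9/(1−0.6864) = 2.8699 K.
Without water-vapor: g' = 0.3114, ΔT' = 0.9/(1−0.3114) = 1.3070 K.
Change = 1.3070 − 2.8699 = -1.56 K.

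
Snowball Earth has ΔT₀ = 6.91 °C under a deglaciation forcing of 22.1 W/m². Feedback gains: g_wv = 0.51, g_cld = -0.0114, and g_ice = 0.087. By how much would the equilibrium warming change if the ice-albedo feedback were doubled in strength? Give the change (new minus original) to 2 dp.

4.43 °C

Original: g = 0.5856, ΔT = 6.91/(1−0.5856) = 16.6747 °C.
With doubled ice-albedo: g' = 0.6726, ΔT' = 6.91/(1−0.6726) = 21.1057 °C.
Change = 21.1057 − 16.6747 = 4.43 °C.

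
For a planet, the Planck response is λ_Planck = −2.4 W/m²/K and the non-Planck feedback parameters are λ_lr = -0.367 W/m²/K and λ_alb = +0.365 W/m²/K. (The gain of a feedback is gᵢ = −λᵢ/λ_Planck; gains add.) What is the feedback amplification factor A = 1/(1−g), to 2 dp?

1.00

Convert to gains: g_lr = -0.367/2.4 = -0.1529; g_alb = 0.365/2.4 = 0.1521.
Total gain g = -0.0008.
A = 1/(1 + 0.0008) = 1.00.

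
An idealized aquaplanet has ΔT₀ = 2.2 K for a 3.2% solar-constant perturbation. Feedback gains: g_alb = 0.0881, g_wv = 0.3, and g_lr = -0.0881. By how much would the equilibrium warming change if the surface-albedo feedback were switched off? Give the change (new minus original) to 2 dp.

Original: g = 0.3, ΔT = 2.2/(1−0.3) = 3.1429 K.
Without surface-albedo: g' = 0.2119, ΔT' = 2.2/(1−0.2119) = 2.7915 K.
Change = 2.7915 − 3.1429 = -0.35 K.

-0.35 K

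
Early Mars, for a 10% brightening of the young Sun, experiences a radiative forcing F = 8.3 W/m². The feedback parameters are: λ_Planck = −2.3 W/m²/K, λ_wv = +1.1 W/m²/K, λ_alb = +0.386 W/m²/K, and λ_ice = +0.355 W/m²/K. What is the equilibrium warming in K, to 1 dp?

Net feedback parameter λ = (−2.3) + (+1.1) + (+0.386) + (+0.355) = -0.459 W/m²/K.
ΔT = −F/λ = −8.3/(-0.459) = 18.1 K.

18.1 K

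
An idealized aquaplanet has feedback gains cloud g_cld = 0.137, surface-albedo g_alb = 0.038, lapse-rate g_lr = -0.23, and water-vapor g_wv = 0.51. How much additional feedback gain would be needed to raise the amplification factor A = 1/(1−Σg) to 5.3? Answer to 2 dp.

Current total gain = 0.455.
Target gain for A = 5.3: g* = 1 − 1/5.3 = 0.8113.
Additional gain needed = 0.8113 − 0.455 = 0.36.

0.36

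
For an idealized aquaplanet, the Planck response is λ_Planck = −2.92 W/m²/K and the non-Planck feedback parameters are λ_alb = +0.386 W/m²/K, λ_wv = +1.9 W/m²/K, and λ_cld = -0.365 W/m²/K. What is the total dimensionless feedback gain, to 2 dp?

Convert to gains: g_alb = 0.386/2.92 = 0.1322; g_wv = 1.9/2.92 = 0.6507; g_cld = -0.365/2.92 = -0.125.
Total gain g = 0.6579.

0.66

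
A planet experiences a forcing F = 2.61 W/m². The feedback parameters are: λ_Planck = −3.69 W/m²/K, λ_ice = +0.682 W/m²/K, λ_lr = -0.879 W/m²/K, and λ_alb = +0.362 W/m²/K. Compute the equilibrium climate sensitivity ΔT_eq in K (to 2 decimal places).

Net feedback parameter λ = (−3.69) + (+0.682) + (-0.879) + (+0.362) = -3.525 W/m²/K.
ΔT = −F/λ = −2.61/(-3.525) = 0.74 K.

0.74 K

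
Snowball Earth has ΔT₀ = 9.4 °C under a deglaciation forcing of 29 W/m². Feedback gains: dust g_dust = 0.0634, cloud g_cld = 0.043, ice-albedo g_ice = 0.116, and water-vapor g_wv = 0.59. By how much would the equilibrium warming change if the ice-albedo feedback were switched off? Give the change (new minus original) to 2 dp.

-19.14 °C

Original: g = 0.8124, ΔT = 9.4/(1−0.8124) = 50.1066 °C.
Without ice-albedo: g' = 0.6964, ΔT' = 9.4/(1−0.6964) = 30.9618 °C.
Change = 30.9618 − 50.1066 = -19.14 °C.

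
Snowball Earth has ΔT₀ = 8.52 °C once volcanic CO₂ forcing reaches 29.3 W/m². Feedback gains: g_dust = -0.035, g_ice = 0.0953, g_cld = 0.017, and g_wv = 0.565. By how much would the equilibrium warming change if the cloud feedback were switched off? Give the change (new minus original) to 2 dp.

-1.08 °C

Original: g = 0.6423, ΔT = 8.52/(1−0.6423) = 23.8188 °C.
Without cloud: g' = 0.6253, ΔT' = 8.52/(1−0.6253) = 22.7382 °C.
Change = 22.7382 − 23.8188 = -1.08 °C.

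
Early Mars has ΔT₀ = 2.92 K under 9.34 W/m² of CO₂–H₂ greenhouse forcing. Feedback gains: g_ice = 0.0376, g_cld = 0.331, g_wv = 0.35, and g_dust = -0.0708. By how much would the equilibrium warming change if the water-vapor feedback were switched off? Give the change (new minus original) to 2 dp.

-4.13 K

Original: g = 0.6478, ΔT = 2.92/(1−0.6478) = 8.2907 K.
Without water-vapor: g' = 0.2978, ΔT' = 2.92/(1−0.2978) = 4.1584 K.
Change = 4.1584 − 8.2907 = -4.13 K.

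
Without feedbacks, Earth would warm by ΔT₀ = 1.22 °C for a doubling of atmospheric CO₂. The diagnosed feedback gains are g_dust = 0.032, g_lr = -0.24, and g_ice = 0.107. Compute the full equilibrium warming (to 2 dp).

Total gain g = 0.032 − 0.24 + 0.107 = -0.101.
Amplification A = 1/(1 + 0.101) = 0.9083.
ΔT = 1.22 × 0.9083 = 1.11 °C.

1.11 °C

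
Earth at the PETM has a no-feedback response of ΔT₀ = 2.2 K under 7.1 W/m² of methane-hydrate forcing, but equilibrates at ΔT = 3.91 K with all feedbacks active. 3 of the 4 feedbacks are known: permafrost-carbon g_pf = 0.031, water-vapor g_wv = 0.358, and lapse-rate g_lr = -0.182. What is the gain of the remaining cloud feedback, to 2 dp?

0.23

Amplification A = ΔT/ΔT₀ = 3.91/2.2 = 1.777.
Total gain g = 1 − 1/A = 1 − 1/1.777 = 0.4373.
Known gains sum to 0.031 + 0.358 − 0.182 = 0.207.
g_cld = 0.4373 − 0.207 = 0.23.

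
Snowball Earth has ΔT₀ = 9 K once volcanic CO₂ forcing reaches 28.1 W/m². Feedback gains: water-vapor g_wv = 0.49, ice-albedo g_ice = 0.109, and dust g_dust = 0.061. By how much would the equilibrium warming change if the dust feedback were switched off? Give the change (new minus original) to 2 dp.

-4.03 K

Original: g = 0.66, ΔT = 9/(1−0.66) = 26.4706 K.
Without dust: g' = 0.599, ΔT' = 9/(1−0.599) = 22.4439 K.
Change = 22.4439 − 26.4706 = -4.03 K.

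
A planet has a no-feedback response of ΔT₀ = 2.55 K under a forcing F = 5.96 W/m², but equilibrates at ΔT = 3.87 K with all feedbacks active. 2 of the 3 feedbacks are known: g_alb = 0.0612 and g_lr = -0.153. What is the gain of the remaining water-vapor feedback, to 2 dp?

Amplification A = ΔT/ΔT₀ = 3.87/2.55 = 1.518.
Total gain g = 1 − 1/A = 1 − 1/1.518 = 0.3412.
Known gains sum to 0.0612 − 0.153 = -0.0918.
g_wv = 0.3412 + 0.0918 = 0.43.

0.43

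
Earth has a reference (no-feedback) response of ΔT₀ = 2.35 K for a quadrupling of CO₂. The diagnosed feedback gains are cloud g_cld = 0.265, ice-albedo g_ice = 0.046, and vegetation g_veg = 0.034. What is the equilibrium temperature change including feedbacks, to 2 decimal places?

Total gain g = 0.265 + 0.046 + 0.034 = 0.345.
Amplification A = 1/(1 − 0.345) = 1.527.
ΔT = 2.35 × 1.527 = 3.59 K.

3.59 K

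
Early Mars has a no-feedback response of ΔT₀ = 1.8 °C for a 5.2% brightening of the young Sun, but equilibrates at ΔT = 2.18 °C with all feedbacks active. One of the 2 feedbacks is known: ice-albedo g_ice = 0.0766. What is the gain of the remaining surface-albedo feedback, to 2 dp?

0.10

Amplification A = ΔT/ΔT₀ = 2.18/1.8 = 1.211.
Total gain g = 1 − 1/A = 1 − 1/1.211 = 0.1742.
The known gain is 0.0766.
g_alb = 0.1742 − 0.0766 = 0.10.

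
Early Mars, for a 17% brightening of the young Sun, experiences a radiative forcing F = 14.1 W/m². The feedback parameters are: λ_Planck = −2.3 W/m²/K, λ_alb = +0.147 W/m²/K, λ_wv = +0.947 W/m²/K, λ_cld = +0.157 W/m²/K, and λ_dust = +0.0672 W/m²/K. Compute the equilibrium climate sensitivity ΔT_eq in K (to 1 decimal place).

14.4 K

Net feedback parameter λ = (−2.3) + (+0.147) + (+0.947) + (+0.157) + (+0.0672) = -0.9818 W/m²/K.
ΔT = −F/λ = −14.1/(-0.9818) = 14.4 K.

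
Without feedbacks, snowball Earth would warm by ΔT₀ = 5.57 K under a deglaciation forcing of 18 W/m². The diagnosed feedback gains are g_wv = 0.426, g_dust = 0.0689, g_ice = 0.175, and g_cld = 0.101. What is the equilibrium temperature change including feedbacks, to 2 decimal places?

Total gain g = 0.426 + 0.0689 + 0.175 + 0.101 = 0.7709.
Amplification A = 1/(1 − 0.7709) = 4.365.
ΔT = 5.57 × 4.365 = 24.31 K.

24.31 K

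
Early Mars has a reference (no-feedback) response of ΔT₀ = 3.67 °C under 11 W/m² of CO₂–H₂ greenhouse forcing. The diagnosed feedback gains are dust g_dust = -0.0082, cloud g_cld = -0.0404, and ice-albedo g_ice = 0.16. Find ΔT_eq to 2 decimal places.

4.13 °C

Total gain g = -0.0082 − 0.0404 + 0.16 = 0.1114.
Amplification A = 1/(1 − 0.1114) = 1.125.
ΔT = 3.67 × 1.125 = 4.13 °C.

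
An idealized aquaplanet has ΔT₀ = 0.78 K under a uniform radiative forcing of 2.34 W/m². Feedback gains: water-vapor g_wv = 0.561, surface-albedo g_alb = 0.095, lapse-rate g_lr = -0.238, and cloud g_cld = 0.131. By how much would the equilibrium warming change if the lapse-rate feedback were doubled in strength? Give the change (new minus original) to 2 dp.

-0.60 K

Original: g = 0.549, ΔT = 0.78/(1−0.549) = 1.7295 K.
With doubled lapse-rate: g' = 0.311, ΔT' = 0.78/(1−0.311) = 1.1321 K.
Change = 1.1321 − 1.7295 = -0.60 K.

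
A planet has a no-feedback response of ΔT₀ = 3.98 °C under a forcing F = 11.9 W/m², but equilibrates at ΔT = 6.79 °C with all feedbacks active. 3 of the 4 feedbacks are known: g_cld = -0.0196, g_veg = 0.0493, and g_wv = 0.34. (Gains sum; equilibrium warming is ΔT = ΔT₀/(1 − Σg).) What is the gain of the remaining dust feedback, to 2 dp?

Amplification A = ΔT/ΔT₀ = 6.79/3.98 = 1.706.
Total gain g = 1 − 1/A = 1 − 1/1.706 = 0.4138.
Known gains sum to -0.0196 + 0.0493 + 0.34 = 0.3697.
g_dust = 0.4138 − 0.3697 = 0.04.

0.04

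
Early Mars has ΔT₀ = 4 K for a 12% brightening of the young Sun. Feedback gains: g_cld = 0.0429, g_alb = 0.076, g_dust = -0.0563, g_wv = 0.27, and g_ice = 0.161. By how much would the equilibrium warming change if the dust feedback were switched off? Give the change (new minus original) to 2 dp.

0.99 K

Original: g = 0.4936, ΔT = 4/(1−0.4936) = 7.8989 K.
Without dust: g' = 0.5499, ΔT' = 4/(1−0.5499) = 8.8869 K.
Change = 8.8869 − 7.8989 = 0.99 K.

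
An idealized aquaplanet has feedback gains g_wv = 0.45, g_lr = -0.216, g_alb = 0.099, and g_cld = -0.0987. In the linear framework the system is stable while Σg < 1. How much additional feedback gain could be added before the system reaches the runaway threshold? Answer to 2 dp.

Current total gain = 0.45 − 0.216 + 0.099 − 0.0987 = 0.2343.
Margin to runaway = 1 − 0.2343 = 0.77.

0.77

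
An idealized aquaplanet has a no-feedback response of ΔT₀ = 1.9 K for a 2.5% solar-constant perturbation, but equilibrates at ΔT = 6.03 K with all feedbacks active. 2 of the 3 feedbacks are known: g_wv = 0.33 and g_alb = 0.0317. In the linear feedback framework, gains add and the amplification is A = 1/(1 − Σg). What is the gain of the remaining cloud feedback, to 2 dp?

Amplification A = ΔT/ΔT₀ = 6.03/1.9 = 3.174.
Total gain g = 1 − 1/A = 1 − 1/3.174 = 0.6849.
Known gains sum to 0.33 + 0.0317 = 0.3617.
g_cld = 0.6849 − 0.3617 = 0.32.

0.32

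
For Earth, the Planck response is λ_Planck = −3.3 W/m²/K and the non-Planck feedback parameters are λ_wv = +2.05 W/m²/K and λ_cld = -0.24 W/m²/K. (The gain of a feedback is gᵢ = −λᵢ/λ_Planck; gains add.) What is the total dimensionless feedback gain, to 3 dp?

0.548

Convert to gains: g_wv = 2.05/3.3 = 0.6212; g_cld = -0.24/3.3 = -0.07273.
Total gain g = 0.54847.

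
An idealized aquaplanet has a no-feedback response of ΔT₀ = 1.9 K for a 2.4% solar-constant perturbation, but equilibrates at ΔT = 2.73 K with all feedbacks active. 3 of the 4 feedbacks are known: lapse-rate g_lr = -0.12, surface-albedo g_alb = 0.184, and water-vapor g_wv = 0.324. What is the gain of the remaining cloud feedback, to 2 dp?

-0.08

Amplification A = ΔT/ΔT₀ = 2.73/1.9 = 1.437.
Total gain g = 1 − 1/A = 1 − 1/1.437 = 0.3041.
Known gains sum to -0.12 + 0.184 + 0.324 = 0.388.
g_cld = 0.3041 − 0.388 = -0.08.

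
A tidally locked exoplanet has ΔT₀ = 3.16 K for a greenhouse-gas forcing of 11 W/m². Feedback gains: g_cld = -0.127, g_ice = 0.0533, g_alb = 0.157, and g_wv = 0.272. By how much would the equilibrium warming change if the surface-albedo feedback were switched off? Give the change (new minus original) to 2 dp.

-0.96 K

Original: g = 0.3553, ΔT = 3.16/(1−0.3553) = 4.9015 K.
Without surface-albedo: g' = 0.1983, ΔT' = 3.16/(1−0.1983) = 3.9416 K.
Change = 3.9416 − 4.9015 = -0.96 K.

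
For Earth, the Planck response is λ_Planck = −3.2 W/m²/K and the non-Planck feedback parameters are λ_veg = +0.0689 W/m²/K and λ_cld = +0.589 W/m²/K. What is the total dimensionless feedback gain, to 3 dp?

0.206

Convert to gains: g_veg = 0.0689/3.2 = 0.02153; g_cld = 0.589/3.2 = 0.1841.
Total gain g = 0.20563.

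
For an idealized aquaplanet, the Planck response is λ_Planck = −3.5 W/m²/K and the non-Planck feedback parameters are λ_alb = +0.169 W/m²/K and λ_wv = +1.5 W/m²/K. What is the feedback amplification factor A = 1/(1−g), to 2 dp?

1.91

Convert to gains: g_alb = 0.169/3.5 = 0.04829; g_wv = 1.5/3.5 = 0.4286.
Total gain g = 0.47689.
A = 1/(1 − 0.47689) = 1.91.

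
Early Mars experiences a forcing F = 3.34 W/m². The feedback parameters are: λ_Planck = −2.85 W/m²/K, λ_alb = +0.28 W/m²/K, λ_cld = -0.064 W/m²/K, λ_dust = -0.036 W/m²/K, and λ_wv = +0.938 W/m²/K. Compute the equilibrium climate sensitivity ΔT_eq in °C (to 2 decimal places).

Net feedback parameter λ = (−2.85) + (+0.28) + (-0.064) + (-0.036) + (+0.938) = -1.732 W/m²/K.
ΔT = −F/λ = −3.34/(-1.732) = 1.93 °C.

1.93 °C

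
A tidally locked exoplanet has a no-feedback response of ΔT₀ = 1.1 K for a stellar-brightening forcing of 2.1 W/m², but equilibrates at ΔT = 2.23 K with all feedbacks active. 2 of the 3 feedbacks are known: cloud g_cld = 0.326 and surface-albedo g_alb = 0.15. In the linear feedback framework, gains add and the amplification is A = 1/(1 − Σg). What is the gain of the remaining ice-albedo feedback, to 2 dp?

Amplification A = ΔT/ΔT₀ = 2.23/1.1 = 2.027.
Total gain g = 1 − 1/A = 1 − 1/2.027 = 0.5067.
Known gains sum to 0.326 + 0.15 = 0.476.
g_ice = 0.5067 − 0.476 = 0.03.

0.03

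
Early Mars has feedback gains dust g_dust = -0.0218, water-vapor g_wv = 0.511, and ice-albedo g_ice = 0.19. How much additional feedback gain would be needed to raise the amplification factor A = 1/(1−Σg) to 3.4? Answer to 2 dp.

0.03

Current total gain = 0.6792.
Target gain for A = 3.4: g* = 1 − 1/3.4 = 0.7059.
Additional gain needed = 0.7059 − 0.6792 = 0.03.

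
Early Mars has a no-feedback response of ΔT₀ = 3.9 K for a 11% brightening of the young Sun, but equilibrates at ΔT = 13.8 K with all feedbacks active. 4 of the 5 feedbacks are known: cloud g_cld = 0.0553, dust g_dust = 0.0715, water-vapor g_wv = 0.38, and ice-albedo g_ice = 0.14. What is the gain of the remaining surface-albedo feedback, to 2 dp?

Amplification A = ΔT/ΔT₀ = 13.8/3.9 = 3.538.
Total gain g = 1 − 1/A = 1 − 1/3.538 = 0.7174.
Known gains sum to 0.0553 + 0.0715 + 0.38 + 0.14 = 0.6468.
g_alb = 0.7174 − 0.6468 = 0.07.

0.07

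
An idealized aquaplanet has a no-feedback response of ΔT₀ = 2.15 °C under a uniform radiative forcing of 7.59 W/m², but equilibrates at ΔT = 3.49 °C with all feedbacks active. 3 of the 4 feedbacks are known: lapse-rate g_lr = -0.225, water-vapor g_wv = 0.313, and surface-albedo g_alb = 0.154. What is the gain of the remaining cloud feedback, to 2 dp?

0.14

Amplification A = ΔT/ΔT₀ = 3.49/2.15 = 1.623.
Total gain g = 1 − 1/A = 1 − 1/1.623 = 0.3839.
Known gains sum to -0.225 + 0.313 + 0.154 = 0.242.
g_cld = 0.3839 − 0.242 = 0.14.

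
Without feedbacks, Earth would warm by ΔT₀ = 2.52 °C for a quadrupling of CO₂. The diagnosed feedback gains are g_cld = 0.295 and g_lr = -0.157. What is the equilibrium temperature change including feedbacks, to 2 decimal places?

2.92 °C

Total gain g = 0.295 − 0.157 = 0.138.
Amplification A = 1/(1 − 0.138) = 1.16.
ΔT = 2.52 × 1.16 = 2.92 °C.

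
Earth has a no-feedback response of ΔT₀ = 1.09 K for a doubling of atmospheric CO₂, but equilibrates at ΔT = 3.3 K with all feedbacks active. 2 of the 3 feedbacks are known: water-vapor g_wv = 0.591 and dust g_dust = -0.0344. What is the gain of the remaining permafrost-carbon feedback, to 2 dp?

0.11

Amplification A = ΔT/ΔT₀ = 3.3/1.09 = 3.028.
Total gain g = 1 − 1/A = 1 − 1/3.028 = 0.6697.
Known gains sum to 0.591 − 0.0344 = 0.5566.
g_pf = 0.6697 − 0.5566 = 0.11.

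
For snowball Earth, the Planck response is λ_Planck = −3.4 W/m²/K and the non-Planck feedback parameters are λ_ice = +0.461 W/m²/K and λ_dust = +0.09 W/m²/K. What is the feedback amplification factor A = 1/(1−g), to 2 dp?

1.19

Convert to gains: g_ice = 0.461/3.4 = 0.1356; g_dust = 0.09/3.4 = 0.02647.
Total gain g = 0.16207.
A = 1/(1 − 0.16207) = 1.19.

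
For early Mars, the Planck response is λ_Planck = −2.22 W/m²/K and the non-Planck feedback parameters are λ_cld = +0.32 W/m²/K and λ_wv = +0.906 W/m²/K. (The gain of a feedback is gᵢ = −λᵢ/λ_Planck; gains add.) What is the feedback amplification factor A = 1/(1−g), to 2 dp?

Convert to gains: g_cld = 0.32/2.22 = 0.1441; g_wv = 0.906/2.22 = 0.4081.
Total gain g = 0.5522.
A = 1/(1 − 0.5522) = 2.23.

2.23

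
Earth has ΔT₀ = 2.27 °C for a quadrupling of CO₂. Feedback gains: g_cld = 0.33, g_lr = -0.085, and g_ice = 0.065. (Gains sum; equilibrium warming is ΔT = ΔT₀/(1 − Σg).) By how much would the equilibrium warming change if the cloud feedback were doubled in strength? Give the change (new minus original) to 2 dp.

Original: g = 0.31, ΔT = 2.27/(1−0.31) = 3.2899 °C.
With doubled cloud: g' = 0.64, ΔT' = 2.27/(1−0.64) = 6.3056 °C.
Change = 6.3056 − 3.2899 = 3.02 °C.

3.02 °C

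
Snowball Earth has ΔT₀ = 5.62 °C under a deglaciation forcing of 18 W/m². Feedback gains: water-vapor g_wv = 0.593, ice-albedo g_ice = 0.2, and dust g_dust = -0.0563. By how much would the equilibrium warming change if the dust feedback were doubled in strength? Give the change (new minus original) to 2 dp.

Original: g = 0.7367, ΔT = 5.62/(1−0.7367) = 21.3445 °C.
With doubled dust: g' = 0.6804, ΔT' = 5.62/(1−0.6804) = 17.5845 °C.
Change = 17.5845 − 21.3445 = -3.76 °C.

-3.76 °C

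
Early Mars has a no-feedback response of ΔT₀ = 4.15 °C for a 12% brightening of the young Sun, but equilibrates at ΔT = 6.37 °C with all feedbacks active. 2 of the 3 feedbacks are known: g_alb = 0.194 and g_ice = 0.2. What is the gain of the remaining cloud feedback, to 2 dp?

Amplification A = ΔT/ΔT₀ = 6.37/4.15 = 1.535.
Total gain g = 1 − 1/A = 1 − 1/1.535 = 0.3485.
Known gains sum to 0.194 + 0.2 = 0.394.
g_cld = 0.3485 − 0.394 = -0.05.

-0.05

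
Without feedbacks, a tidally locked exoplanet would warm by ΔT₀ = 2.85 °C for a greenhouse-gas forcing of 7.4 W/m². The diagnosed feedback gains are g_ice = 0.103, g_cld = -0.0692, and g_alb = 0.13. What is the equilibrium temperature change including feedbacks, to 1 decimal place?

3.4 °C

Total gain g = 0.103 − 0.0692 + 0.13 = 0.1638.
Amplification A = 1/(1 − 0.1638) = 1.196.
ΔT = 2.85 × 1.196 = 3.4 °C.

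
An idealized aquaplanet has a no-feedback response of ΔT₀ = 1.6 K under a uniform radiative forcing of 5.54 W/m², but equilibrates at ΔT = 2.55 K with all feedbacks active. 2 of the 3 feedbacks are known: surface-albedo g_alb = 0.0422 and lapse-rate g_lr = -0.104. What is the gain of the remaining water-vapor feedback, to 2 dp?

Amplification A = ΔT/ΔT₀ = 2.55/1.6 = 1.594.
Total gain g = 1 − 1/A = 1 − 1/1.594 = 0.3726.
Known gains sum to 0.0422 − 0.104 = -0.0618.
g_wv = 0.3726 + 0.0618 = 0.43.

0.43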